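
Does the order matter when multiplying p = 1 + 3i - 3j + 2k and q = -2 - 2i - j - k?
Yes: pq = 3 - 3i + 4j - 14k ≠ 3 - 13i + 6j + 4k = qp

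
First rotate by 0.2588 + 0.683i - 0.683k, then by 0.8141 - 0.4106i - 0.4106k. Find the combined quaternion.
0.2107 + 0.4498i - 0.5609j - 0.6623k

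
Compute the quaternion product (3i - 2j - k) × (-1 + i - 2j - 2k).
-9 - i + 7j - 3k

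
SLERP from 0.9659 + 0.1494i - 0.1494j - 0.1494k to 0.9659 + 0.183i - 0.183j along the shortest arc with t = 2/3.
0.9686 + 0.1723i - 0.1723j - 0.05k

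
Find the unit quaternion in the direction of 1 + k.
0.7071 + 0.7071k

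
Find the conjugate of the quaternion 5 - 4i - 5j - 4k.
5 + 4i + 5j + 4k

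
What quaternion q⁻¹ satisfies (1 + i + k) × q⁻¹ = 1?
0.3333 - 0.3333i - 0.3333k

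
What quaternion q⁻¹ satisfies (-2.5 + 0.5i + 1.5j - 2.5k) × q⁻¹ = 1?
-0.1667 - 0.0333i - 0.1j + 0.1667k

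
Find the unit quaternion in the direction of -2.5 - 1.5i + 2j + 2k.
-0.6155 - 0.3693i + 0.4924j + 0.4924k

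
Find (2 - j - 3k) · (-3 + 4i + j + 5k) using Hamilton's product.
10 + 6i - 7j + 23k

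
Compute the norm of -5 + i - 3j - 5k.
√60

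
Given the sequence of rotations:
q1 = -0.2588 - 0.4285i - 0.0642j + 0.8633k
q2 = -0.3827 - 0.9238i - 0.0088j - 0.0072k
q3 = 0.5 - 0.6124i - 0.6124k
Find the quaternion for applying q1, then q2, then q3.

q2 · q1 = -0.2912 + 0.395i + 0.8274j - 0.273k
q3 · q2 · q1 = -0.0709 + 0.8825i + 0.0046j - 0.4649k
-0.0709 + 0.8825i + 0.0046j - 0.4649k


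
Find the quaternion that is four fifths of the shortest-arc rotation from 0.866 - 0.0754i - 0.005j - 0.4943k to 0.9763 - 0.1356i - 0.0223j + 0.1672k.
0.9911 - 0.128i - 0.0194j + 0.031k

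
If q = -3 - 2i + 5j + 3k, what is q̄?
-3 + 2i - 5j - 3k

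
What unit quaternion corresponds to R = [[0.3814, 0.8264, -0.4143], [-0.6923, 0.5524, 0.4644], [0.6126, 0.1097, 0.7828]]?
0.8241 - 0.1076i - 0.3115j - 0.4607k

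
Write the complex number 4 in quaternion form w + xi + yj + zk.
4 + 0i + 0j + 0k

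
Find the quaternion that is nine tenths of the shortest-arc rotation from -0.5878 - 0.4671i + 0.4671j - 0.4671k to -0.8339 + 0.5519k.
-0.8804 - 0.064i + 0.064j + 0.4654k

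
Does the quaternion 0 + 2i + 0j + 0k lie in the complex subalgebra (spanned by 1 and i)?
Yes. The quaternion 2i has j- and k-coefficients y = z = 0, so it lies in the complex subalgebra spanned by 1 and i.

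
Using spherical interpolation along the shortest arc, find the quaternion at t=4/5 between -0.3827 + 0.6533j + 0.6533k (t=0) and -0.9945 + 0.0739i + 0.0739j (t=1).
-0.9585 + 0.0642i + 0.2259j + 0.1617k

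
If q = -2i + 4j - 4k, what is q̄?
2i - 4j + 4k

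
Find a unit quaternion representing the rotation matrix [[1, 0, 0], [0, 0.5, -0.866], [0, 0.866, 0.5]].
0.866 + 0.5i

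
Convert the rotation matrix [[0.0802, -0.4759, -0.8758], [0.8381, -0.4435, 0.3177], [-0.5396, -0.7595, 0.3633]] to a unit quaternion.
0.5 - 0.5386i - 0.1681j + 0.657k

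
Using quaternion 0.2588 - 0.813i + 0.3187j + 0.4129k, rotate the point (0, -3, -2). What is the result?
(3.209, 0.621, 1.523)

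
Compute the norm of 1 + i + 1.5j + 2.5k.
3.24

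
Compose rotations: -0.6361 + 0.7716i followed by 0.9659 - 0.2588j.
-0.6144 + 0.7453i + 0.1646j + 0.1997k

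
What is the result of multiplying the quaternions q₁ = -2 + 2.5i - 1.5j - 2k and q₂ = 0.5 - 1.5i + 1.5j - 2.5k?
11i + 5.5j + 5.5k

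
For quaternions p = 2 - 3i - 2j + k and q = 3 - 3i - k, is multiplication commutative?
No: pq = -2 - 13i - 12j - 5k ≠ -2 - 17i + 7k = qp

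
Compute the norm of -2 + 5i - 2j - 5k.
√58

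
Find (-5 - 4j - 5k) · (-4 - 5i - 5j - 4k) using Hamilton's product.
-20 + 16i + 66j + 20k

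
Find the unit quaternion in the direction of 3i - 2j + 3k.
0.6396i - 0.4264j + 0.6396k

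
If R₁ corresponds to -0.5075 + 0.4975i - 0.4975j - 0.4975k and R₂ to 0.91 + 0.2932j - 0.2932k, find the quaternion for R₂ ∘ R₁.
-0.4618 + 0.161i - 0.7474j - 0.4498k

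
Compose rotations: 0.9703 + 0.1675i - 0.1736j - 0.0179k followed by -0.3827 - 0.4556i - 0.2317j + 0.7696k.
-0.3215 - 0.3684i - 0.0376j + 0.8715k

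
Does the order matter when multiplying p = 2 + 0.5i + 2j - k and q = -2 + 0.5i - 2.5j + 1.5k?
Yes: pq = 2.25 + 0.5i - 10.25j + 2.75k ≠ 2.25 - 0.5i - 7.75j + 7.25k = qp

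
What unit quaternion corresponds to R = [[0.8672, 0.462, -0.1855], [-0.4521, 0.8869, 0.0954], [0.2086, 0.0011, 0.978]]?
0.9659 - 0.0244i - 0.102j - 0.2366k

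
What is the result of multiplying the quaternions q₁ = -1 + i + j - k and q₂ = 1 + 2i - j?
-2 - 2i - 4k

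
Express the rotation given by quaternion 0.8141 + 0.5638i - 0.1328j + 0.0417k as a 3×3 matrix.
[[0.9613, -0.2176, -0.1692], [-0.0818, 0.3608, -0.9291], [0.2632, 0.9069, 0.329]]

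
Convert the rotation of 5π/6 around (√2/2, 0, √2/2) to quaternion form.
0.2588 + 0.683i + 0.683k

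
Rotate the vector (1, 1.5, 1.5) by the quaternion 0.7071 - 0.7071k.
(1.5, -1, 1.5)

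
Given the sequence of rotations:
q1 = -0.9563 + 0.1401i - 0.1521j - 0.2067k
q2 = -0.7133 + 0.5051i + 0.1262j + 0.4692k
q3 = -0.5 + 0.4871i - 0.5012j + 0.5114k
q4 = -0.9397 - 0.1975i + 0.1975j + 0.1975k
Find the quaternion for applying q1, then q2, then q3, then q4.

q2 · q1 = 0.7275 - 0.5377i + 0.1579j - 0.3958k
q3 · q2 · q1 = 0.1797 + 0.7408i - 0.5258j + 0.3774k
q4 · q3 · q2 · q1 = 0.0068 - 0.5532i + 0.7504j - 0.3616k
0.0068 - 0.5532i + 0.7504j - 0.3616k


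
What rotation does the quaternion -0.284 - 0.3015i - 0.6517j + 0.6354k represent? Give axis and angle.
axis = (-0.3144, -0.6797, 0.6627), θ = 213°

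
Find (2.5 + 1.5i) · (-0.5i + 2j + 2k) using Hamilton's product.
0.75 - 1.25i + 2j + 8k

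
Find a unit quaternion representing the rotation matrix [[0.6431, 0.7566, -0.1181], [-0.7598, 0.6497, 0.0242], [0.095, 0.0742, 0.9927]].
0.9063 + 0.0138i - 0.0588j - 0.4183k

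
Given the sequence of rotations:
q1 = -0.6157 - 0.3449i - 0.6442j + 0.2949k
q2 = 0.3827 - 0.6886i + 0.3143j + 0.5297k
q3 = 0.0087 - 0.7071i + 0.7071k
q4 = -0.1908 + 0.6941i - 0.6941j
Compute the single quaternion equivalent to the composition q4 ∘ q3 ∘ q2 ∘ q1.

q2 · q1 = -0.4269 + 0.7259i - 0.4197j + 0.3387k
q3 · q2 · q1 = 0.2701 + 0.6049i + 0.7491j - 0.0021k
q4 · q3 · q2 · q1 = 0.0486 + 0.0735i - 0.3289j + 0.9402k
0.0486 + 0.0735i - 0.3289j + 0.9402k


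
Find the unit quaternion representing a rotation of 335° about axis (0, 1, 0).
-0.9763 + 0.2164j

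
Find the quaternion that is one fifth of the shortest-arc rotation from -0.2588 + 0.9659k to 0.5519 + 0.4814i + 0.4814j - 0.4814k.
-0.3451 - 0.1106i - 0.1106j + 0.9254k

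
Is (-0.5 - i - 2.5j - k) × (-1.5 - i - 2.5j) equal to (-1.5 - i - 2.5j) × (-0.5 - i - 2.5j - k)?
No: pq = -6.5 - 0.5i + 6j + 1.5k ≠ -6.5 + 4.5i + 4j + 1.5k = qp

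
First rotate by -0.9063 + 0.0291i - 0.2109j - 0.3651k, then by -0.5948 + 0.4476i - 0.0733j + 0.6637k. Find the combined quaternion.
0.7529 - 0.2562i + 0.3746j - 0.4766k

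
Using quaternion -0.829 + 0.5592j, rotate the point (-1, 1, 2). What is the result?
(-2.229, 1, -0.178)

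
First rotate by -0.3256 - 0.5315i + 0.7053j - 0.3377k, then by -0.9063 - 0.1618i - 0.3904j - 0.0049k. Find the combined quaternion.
0.4828 + 0.6697i - 0.5641j - 0.014k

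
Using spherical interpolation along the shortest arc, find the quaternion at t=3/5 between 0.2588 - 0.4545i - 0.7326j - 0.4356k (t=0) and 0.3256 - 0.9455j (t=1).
0.3161 - 0.1942i - 0.9098j - 0.1862k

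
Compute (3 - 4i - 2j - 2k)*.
3 + 4i + 2j + 2k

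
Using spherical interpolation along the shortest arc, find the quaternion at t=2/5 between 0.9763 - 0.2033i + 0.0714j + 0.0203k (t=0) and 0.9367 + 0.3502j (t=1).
0.9747 - 0.1236i + 0.1859j + 0.0123k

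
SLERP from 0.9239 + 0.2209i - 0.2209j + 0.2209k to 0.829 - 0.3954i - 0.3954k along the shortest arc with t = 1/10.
0.9527 + 0.1588i - 0.2048j + 0.1588k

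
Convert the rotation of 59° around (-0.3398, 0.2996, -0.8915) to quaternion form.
0.8704 - 0.1673i + 0.1475j - 0.439k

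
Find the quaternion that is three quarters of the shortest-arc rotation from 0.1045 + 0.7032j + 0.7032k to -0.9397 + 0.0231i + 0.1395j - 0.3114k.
0.8523 - 0.0201i + 0.1174j + 0.5093k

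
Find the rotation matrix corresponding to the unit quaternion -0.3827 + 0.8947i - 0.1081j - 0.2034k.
[[0.8939, -0.3491, -0.2812], [-0.0378, -0.6837, 0.7288], [-0.4467, -0.6408, -0.6243]]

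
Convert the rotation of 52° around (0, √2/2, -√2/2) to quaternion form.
0.8988 + 0.31j - 0.31k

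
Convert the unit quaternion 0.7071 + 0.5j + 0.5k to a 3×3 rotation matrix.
[[0, -0.7071, 0.7071], [0.7071, 0.5, 0.5], [-0.7071, 0.5, 0.5]]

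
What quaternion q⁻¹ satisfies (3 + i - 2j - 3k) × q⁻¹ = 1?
0.1304 - 0.0435i + 0.087j + 0.1304k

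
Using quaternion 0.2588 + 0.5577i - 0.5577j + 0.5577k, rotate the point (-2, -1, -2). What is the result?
(0.732, 2.732, -1)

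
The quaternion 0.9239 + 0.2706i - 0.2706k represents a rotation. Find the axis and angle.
axis = (√2/2, 0, -√2/2), θ = π/4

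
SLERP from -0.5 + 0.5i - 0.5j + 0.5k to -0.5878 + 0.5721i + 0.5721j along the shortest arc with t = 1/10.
-0.5545 + 0.5524i - 0.4005j + 0.4764k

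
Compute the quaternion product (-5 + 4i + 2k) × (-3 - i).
19 - 7i - 2j - 6k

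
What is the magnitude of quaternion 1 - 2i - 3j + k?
√15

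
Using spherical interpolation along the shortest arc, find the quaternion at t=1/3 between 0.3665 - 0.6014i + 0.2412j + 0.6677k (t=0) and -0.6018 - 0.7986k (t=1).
0.4734 - 0.421i + 0.1688j + 0.7551k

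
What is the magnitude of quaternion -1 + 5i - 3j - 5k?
√60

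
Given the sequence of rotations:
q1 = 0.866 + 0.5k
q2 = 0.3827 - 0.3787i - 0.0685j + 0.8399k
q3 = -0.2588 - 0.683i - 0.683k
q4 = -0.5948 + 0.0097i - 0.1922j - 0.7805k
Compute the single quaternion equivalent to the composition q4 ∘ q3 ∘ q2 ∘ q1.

q2 · q1 = -0.0885 - 0.3622i + 0.13j + 0.9187k
q3 · q2 · q1 = 0.403 + 0.243i + 0.8412j - 0.2661k
q4 · q3 · q2 · q1 = -0.2881 + 0.5671i - 0.7649j - 0.1014k
-0.2881 + 0.5671i - 0.7649j - 0.1014k


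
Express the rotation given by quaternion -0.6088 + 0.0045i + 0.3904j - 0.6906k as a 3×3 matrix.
[[-0.2587, -0.8374, -0.4816], [0.8444, 0.0461, -0.5337], [0.4691, -0.5447, 0.6951]]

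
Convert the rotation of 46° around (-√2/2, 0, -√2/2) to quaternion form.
0.9205 - 0.2763i - 0.2763k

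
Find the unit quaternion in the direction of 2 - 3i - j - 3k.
0.417 - 0.6255i - 0.2085j - 0.6255k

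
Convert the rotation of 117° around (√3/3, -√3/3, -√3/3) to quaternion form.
0.5225 + 0.4923i - 0.4923j - 0.4923k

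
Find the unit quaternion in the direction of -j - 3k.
-0.3162j - 0.9487k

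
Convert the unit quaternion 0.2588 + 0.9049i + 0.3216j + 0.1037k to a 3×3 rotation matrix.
[[0.7716, 0.5284, 0.3541], [0.6357, -0.6592, -0.4017], [0.0212, 0.5351, -0.8445]]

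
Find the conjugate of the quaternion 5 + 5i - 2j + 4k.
5 - 5i + 2j - 4k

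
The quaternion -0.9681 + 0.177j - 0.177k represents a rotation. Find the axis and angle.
axis = (0, √2/2, -√2/2), θ = 331°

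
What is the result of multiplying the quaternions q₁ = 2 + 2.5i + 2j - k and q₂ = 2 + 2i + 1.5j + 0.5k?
-3.5 + 11.5i + 3.75j - 1.25k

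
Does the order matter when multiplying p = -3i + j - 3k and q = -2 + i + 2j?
Yes: pq = 1 + 12i - 5j - k ≠ 1 + j + 13k = qp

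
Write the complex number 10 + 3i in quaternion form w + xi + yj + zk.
10 + 3i + 0j + 0k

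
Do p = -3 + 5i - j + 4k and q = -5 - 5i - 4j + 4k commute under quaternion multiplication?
No: pq = 20 + 2i - 23j - 57k ≠ 20 - 22i + 57j - 7k = qp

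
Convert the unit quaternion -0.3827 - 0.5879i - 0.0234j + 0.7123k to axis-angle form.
axis = (-0.6363, -0.0253, 0.771), θ = 5π/4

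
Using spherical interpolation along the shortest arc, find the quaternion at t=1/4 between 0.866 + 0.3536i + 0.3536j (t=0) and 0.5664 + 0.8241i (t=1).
0.824 + 0.4957i + 0.2743j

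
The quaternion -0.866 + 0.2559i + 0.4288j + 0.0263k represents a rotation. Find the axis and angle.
axis = (0.5118, 0.8575, 0.0526), θ = 5π/3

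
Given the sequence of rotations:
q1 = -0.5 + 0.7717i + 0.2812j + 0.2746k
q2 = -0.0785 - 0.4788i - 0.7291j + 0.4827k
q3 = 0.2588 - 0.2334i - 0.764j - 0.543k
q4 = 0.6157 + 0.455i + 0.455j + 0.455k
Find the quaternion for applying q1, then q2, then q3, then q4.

q2 · q1 = 0.4812 - 0.1571i + 0.8465j + 0.1651k
q3 · q2 · q1 = 0.8242 + 0.1805i - 0.0247j - 0.5362k
q4 · q3 · q2 · q1 = 0.6805 + 0.2534i + 0.6859j - 0.0485k
0.6805 + 0.2534i + 0.6859j - 0.0485k


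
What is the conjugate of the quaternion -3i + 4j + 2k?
3i - 4j - 2k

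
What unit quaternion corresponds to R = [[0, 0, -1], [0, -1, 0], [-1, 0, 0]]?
-0.7071i + 0.7071k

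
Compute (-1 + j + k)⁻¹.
-0.3333 - 0.3333j - 0.3333k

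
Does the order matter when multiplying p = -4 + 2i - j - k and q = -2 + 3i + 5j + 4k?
Yes: pq = 11 - 15i - 29j - k ≠ 11 - 17i - 7j - 27k = qp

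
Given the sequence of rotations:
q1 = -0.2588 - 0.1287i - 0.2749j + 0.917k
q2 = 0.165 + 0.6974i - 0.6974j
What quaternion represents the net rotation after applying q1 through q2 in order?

q2 · q1 = -0.1447 - 0.8412i - 0.5044j - 0.1302k
-0.1447 - 0.8412i - 0.5044j - 0.1302k


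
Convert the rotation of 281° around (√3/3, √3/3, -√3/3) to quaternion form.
-0.7716 + 0.3672i + 0.3672j - 0.3672k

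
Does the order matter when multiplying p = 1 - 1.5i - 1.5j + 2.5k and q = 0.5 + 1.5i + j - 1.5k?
Yes: pq = 8 + 0.5i + 1.75j + 0.5k ≠ 8 + i - 1.25j - k = qp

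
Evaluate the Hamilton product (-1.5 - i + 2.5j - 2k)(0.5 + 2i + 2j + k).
-1.75 + 3i - 4.75j - 9.5k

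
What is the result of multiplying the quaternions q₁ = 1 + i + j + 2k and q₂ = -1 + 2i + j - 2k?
-3i + 6j - 5k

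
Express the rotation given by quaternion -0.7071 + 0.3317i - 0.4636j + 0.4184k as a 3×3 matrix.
[[0.22, 0.2841, 0.9332], [-0.8993, 0.4298, 0.0811], [-0.3781, -0.857, 0.3501]]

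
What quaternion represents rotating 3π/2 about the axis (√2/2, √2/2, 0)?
-0.7071 + 0.5i + 0.5j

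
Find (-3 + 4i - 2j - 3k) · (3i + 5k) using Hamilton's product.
3 - 19i - 29j - 9k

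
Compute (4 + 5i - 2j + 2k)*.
4 - 5i + 2j - 2k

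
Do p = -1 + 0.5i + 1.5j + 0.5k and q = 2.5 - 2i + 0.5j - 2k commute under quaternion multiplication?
No: pq = -1.25 + 3.25j + 6.5k ≠ -1.25 + 6.5i + 3.25j = qp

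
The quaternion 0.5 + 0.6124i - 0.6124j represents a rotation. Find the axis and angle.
axis = (√2/2, -√2/2, 0), θ = 2π/3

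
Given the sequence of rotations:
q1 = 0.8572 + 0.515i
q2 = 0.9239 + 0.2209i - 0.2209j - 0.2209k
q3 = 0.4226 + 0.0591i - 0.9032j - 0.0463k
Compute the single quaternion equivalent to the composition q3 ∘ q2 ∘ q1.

q2 · q1 = 0.6782 + 0.6652i - 0.3031j - 0.0756k
q3 · q2 · q1 = -0.03 + 0.3754i - 0.767j + 0.5195k
-0.03 + 0.3754i - 0.767j + 0.5195k


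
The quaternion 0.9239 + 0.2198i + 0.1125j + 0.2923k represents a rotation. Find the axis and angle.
axis = (0.5744, 0.294, 0.7639), θ = π/4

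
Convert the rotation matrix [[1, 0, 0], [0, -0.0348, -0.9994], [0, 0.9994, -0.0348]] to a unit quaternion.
0.6947 + 0.7193i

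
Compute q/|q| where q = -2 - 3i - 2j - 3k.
-0.3922 - 0.5883i - 0.3922j - 0.5883k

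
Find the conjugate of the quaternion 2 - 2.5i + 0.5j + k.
2 + 2.5i - 0.5j - k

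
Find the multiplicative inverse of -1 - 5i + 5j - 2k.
-0.0182 + 0.0909i - 0.0909j + 0.0364k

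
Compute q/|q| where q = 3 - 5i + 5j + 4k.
0.3464 - 0.5774i + 0.5774j + 0.4619k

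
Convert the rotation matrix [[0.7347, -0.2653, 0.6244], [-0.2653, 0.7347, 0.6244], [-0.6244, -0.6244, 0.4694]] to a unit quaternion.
0.8571 - 0.3642i + 0.3642j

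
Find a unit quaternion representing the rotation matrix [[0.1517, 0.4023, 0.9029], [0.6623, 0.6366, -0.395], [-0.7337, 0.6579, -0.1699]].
0.6361 + 0.4138i + 0.6432j + 0.1022k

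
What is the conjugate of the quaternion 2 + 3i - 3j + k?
2 - 3i + 3j - k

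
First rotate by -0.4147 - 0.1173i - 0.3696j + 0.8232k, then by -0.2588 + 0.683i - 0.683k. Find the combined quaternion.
0.7497 - 0.5053i - 0.3865j - 0.1822k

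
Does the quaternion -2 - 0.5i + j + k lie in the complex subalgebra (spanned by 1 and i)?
No. The quaternion -2 - 0.5i + j + k has j-coefficient y = 1 and k-coefficient z = 1, not both zero, so it does not lie in the complex subalgebra spanned by 1 and i.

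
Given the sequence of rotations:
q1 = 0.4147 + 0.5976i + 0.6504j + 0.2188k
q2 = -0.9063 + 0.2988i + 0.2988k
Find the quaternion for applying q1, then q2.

q2 · q1 = -0.6198 - 0.612i - 0.4763j + 0.12k
-0.6198 - 0.612i - 0.4763j + 0.12k


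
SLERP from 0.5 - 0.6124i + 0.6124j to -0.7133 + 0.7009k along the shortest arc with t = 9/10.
0.7397 - 0.0789i + 0.0789j - 0.6636k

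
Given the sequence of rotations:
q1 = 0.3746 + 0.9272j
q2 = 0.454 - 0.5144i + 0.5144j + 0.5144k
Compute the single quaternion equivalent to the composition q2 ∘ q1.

q2 · q1 = -0.3069 - 0.6696i + 0.6136j - 0.2843k
-0.3069 - 0.6696i + 0.6136j - 0.2843k


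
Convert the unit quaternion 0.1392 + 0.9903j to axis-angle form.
axis = (0, 1, 0), θ = 164°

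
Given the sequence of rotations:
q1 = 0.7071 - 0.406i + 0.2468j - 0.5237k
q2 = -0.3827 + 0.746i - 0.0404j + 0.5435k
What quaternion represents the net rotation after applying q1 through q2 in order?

q2 · q1 = 0.3269 + 0.5699i + 0.047j + 0.7524k
0.3269 + 0.5699i + 0.047j + 0.7524k


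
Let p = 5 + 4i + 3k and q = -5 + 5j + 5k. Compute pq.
-40 - 35i + 5j + 30k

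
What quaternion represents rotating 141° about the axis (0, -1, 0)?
0.3338 - 0.9426j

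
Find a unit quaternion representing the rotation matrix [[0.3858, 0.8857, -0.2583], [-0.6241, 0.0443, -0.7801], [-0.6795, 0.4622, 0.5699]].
0.7071 + 0.4392i + 0.1489j - 0.5338k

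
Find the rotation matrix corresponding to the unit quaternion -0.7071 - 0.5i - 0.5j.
[[0.5, 0.5, 0.7071], [0.5, 0.5, -0.7071], [-0.7071, 0.7071, 0]]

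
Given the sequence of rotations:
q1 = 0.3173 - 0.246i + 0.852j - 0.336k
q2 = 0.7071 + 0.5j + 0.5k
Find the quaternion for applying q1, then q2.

q2 · q1 = -0.0336 - 0.7679i + 0.6381j + 0.0441k
-0.0336 - 0.7679i + 0.6381j + 0.0441k


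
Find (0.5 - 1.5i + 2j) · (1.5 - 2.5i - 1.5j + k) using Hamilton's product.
-1.5i + 3.75j + 7.75k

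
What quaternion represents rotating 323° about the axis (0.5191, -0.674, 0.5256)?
-0.9483 + 0.1647i - 0.2139j + 0.1668k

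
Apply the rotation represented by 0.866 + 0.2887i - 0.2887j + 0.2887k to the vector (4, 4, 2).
(-0.667, 2.666, 5.333)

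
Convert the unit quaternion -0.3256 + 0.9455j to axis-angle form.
axis = (0, 1, 0), θ = 218°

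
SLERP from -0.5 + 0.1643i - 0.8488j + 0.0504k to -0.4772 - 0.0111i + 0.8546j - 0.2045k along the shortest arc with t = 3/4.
0.2402 + 0.0582i - 0.9517j + 0.1821k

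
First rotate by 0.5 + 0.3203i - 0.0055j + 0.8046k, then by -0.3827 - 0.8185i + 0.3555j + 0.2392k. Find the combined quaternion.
-0.1197 - 0.2445i + 0.915j - 0.2977k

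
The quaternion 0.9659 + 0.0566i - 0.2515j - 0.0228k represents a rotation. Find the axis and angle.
axis = (0.2187, -0.9718, -0.0881), θ = π/6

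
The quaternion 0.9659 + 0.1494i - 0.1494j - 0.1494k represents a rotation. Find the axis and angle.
axis = (√3/3, -√3/3, -√3/3), θ = π/6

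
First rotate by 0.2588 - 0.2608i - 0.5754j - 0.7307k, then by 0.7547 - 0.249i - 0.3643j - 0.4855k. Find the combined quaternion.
-0.434 - 0.2744i - 0.5839j - 0.6288k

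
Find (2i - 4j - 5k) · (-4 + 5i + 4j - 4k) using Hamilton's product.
-14 + 28i - j + 48k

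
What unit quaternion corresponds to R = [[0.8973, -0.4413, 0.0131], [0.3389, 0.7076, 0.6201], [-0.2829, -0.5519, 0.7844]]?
0.9205 - 0.3183i + 0.0804j + 0.2119k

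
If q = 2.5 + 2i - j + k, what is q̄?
2.5 - 2i + j - k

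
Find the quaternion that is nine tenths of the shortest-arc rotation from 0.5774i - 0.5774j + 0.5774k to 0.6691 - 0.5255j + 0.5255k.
0.6194 + 0.0666i - 0.5531j + 0.5531k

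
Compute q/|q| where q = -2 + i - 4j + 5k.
-0.2949 + 0.1474i - 0.5898j + 0.7372k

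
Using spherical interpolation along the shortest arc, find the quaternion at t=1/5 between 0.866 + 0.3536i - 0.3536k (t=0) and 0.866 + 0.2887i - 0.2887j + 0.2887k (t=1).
0.9041 + 0.355i - 0.0629j - 0.2293k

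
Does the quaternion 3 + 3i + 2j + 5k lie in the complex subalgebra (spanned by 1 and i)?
No. The quaternion 3 + 3i + 2j + 5k has j-coefficient y = 2 and k-coefficient z = 5, not both zero, so it does not lie in the complex subalgebra spanned by 1 and i.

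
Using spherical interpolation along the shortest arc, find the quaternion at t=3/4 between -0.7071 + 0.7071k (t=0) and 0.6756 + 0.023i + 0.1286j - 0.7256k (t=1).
-0.6847 - 0.0173i - 0.0966j + 0.7222k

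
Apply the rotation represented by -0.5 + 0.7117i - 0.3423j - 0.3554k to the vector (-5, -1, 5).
(-2.54, 5.7, 3.472)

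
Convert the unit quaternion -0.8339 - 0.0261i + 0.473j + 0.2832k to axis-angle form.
axis = (-0.0473, 0.857, 0.5131), θ = 293°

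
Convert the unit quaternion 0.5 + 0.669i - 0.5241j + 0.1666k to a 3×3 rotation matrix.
[[0.3951, -0.8678, -0.3012], [-0.5346, 0.0494, -0.8436], [0.747, 0.4944, -0.4445]]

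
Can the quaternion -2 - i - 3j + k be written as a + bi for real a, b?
No. The quaternion -2 - i - 3j + k has j-coefficient y = -3 and k-coefficient z = 1, not both zero, so it does not lie in the complex subalgebra spanned by 1 and i.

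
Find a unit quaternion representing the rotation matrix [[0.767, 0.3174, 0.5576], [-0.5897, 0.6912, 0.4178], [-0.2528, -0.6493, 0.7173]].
0.891 - 0.2994i + 0.2274j - 0.2545k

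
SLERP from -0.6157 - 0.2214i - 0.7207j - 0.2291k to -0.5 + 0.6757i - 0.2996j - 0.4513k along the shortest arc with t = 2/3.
-0.6185 + 0.4162i - 0.5108j - 0.4282k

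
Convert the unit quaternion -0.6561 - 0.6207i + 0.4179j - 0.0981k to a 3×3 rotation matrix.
[[0.6315, -0.6475, -0.4266], [-0.3901, 0.2102, -0.8965], [0.6701, 0.7325, -0.1198]]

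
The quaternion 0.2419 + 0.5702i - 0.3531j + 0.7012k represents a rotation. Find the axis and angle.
axis = (0.5877, -0.3639, 0.7227), θ = 152°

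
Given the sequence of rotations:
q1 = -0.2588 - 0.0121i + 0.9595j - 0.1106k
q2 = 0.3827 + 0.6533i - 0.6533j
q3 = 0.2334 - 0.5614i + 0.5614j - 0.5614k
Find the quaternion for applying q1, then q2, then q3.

q2 · q1 = 0.5357 - 0.1014i + 0.6085j + 0.5766k
q3 · q2 · q1 = 0.0502 + 0.3409i + 0.8234j - 0.4508k
0.0502 + 0.3409i + 0.8234j - 0.4508k


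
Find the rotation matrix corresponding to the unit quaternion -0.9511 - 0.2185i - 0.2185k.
[[0.9045, -0.4156, 0.0955], [0.4156, 0.809, -0.4156], [0.0955, 0.4156, 0.9045]]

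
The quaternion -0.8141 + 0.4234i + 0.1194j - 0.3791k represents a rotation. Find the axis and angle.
axis = (0.7291, 0.2056, -0.6528), θ = 289°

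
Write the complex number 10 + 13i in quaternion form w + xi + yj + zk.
10 + 13i + 0j + 0k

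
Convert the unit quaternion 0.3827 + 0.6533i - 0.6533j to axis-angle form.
axis = (√2/2, -√2/2, 0), θ = 3π/4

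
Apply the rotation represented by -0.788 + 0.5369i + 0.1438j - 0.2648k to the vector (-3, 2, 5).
(-5.536, 2.701, 0.239)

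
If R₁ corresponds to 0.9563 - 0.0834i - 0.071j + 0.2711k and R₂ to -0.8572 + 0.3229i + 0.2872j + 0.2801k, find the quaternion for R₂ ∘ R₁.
-0.8484 + 0.478i + 0.2246j + 0.0365k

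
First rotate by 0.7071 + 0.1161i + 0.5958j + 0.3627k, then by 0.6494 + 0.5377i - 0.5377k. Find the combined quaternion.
0.5918 + 0.776i + 0.1295j + 0.1757k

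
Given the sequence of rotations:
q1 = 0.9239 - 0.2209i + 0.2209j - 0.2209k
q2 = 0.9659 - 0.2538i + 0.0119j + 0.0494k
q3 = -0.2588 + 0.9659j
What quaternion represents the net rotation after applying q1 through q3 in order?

q2 · q1 = 0.8446 - 0.4614i + 0.1574j - 0.2212k
q3 · q2 · q1 = -0.3706 - 0.0942i + 0.7751j + 0.5029k
-0.3706 - 0.0942i + 0.7751j + 0.5029k


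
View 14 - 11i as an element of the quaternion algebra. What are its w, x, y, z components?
14 - 11i + 0j + 0k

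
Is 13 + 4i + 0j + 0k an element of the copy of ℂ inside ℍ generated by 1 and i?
Yes. The quaternion 13 + 4i has j- and k-coefficients y = z = 0, so it lies in the complex subalgebra spanned by 1 and i.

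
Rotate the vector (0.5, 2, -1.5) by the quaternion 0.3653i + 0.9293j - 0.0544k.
(1.051, 1.946, 1.269)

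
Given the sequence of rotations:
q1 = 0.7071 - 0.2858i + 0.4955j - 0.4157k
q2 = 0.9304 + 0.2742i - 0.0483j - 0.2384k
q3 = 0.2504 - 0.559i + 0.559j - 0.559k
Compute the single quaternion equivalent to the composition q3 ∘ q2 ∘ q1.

q2 · q1 = 0.6611 + 0.0662i + 0.609j - 0.4333k
q3 · q2 · q1 = -0.3801 - 0.2548i + 0.2428j - 0.8555k
-0.3801 - 0.2548i + 0.2428j - 0.8555k


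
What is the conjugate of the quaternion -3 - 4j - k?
-3 + 4j + k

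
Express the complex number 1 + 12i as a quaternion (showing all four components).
1 + 12i + 0j + 0k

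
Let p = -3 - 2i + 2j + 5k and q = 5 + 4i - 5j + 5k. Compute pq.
-22 + 13i + 55j + 12k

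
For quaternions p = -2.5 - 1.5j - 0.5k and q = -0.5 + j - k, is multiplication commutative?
No: pq = 2.25 + 2i - 1.75j + 2.75k ≠ 2.25 - 2i - 1.75j + 2.75k = qp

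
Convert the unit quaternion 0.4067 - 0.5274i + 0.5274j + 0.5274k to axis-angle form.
axis = (-√3/3, √3/3, √3/3), θ = 132°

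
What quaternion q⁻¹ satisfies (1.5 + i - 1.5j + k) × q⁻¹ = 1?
0.2308 - 0.1538i + 0.2308j - 0.1538k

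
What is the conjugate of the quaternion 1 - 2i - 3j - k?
1 + 2i + 3j + k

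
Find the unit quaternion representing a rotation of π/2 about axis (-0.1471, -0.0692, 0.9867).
0.7071 - 0.104i - 0.0489j + 0.6977k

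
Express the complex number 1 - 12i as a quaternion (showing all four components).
1 - 12i + 0j + 0k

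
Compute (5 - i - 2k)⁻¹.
0.1667 + 0.0333i + 0.0667k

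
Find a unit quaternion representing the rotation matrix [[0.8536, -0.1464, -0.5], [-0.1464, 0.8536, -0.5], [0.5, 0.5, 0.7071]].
0.9239 + 0.2706i - 0.2706j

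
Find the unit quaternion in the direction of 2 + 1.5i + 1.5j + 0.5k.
0.6761 + 0.5071i + 0.5071j + 0.169k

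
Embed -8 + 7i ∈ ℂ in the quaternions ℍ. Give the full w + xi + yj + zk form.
-8 + 7i + 0j + 0k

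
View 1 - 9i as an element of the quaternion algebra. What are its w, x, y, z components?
1 - 9i + 0j + 0k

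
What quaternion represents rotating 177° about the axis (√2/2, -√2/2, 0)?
0.0262 + 0.7069i - 0.7069j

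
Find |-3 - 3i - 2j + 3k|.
√31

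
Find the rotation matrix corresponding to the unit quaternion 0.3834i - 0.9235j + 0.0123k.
[[-0.706, -0.7081, 0.0094], [-0.7081, 0.7057, -0.0227], [0.0094, -0.0227, -0.9997]]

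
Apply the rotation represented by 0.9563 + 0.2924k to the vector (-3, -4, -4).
(-0.25, -4.994, -4)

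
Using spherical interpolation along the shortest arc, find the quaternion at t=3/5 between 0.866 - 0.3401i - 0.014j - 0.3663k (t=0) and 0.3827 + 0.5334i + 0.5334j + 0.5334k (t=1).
0.192 - 0.6163i - 0.43j - 0.6312k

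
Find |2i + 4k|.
√20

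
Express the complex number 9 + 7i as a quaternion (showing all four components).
9 + 7i + 0j + 0k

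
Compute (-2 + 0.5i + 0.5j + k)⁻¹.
-0.3636 - 0.0909i - 0.0909j - 0.1818k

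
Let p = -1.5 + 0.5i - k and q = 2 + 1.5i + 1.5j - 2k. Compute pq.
-5.75 + 0.25i - 2.75j + 1.75k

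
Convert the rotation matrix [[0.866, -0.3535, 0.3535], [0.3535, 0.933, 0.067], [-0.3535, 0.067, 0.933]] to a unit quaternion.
0.9659 + 0.183j + 0.183k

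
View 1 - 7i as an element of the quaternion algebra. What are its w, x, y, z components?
1 - 7i + 0j + 0k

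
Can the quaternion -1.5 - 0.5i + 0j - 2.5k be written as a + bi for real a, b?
No. The quaternion -1.5 - 0.5i - 2.5k has j-coefficient y = 0 and k-coefficient z = -2.5, not both zero, so it does not lie in the complex subalgebra spanned by 1 and i.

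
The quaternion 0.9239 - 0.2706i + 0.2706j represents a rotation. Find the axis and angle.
axis = (-√2/2, √2/2, 0), θ = π/4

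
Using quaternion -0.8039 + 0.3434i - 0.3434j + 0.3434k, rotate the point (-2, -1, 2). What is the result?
(0.203, 1.68, 2.477)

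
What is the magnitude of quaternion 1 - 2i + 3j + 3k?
√23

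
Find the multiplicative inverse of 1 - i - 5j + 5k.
0.0192 + 0.0192i + 0.0962j - 0.0962k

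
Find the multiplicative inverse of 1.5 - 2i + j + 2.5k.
0.1111 + 0.1481i - 0.0741j - 0.1852k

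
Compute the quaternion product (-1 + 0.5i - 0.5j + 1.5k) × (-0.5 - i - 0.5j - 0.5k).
1.5 + 1.75i - 0.5j - k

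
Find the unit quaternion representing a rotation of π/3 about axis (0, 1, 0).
0.866 + 0.5j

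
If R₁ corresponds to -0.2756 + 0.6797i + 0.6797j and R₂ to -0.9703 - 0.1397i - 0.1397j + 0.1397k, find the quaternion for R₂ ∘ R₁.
0.4573 - 0.716i - 0.5261j - 0.0385k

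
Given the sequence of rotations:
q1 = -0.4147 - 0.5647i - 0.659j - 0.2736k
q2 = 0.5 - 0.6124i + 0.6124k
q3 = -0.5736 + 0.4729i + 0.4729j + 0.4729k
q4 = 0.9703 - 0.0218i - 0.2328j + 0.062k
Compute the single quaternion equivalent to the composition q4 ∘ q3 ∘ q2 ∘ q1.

q2 · q1 = -0.3856 + 0.3752i - 0.8429j + 0.0128k
q3 · q2 · q1 = 0.4363 + 0.0071i + 0.4725j - 0.7657k
q4 · q3 · q2 · q1 = 0.581 + 0.1463i + 0.3406j - 0.7246k
0.581 + 0.1463i + 0.3406j - 0.7246k


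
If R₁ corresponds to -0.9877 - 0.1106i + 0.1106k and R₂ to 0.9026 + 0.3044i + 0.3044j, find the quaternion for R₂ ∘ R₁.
-0.8578 - 0.3668i - 0.3343j + 0.1335k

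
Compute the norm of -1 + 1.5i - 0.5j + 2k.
2.739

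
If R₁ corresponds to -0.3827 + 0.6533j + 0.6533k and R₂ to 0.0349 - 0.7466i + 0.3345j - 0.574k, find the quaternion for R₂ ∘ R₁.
0.1431 + 0.8792i + 0.3825j - 0.2453k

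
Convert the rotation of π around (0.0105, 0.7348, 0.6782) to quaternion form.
0.0105i + 0.7348j + 0.6782k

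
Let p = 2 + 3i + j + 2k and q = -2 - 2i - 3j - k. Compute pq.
7 - 5i - 9j - 13k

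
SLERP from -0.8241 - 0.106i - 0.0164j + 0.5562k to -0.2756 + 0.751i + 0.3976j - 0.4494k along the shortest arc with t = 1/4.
-0.6383 - 0.3648i - 0.1576j + 0.6592k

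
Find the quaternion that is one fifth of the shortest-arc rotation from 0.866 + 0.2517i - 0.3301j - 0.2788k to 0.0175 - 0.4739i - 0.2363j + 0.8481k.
0.7712 + 0.3522i - 0.2325j - 0.4766k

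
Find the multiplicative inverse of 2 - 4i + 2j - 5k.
0.0408 + 0.0816i - 0.0408j + 0.102k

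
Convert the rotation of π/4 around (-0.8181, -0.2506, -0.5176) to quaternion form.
0.9239 - 0.3131i - 0.0959j - 0.1981k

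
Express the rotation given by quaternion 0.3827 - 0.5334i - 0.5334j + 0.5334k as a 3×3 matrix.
[[-0.1381, 0.1608, -0.9773], [0.9773, -0.1381, -0.1608], [-0.1608, -0.9773, -0.1381]]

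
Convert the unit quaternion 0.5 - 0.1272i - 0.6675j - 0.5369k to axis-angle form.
axis = (-0.1469, -0.7708, -0.62), θ = 2π/3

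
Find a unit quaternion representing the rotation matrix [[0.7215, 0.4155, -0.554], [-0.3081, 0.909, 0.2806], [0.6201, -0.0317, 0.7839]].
0.9239 - 0.0845i - 0.3177j - 0.1958k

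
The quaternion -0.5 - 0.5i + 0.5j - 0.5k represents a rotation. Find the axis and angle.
axis = (-√3/3, √3/3, -√3/3), θ = 4π/3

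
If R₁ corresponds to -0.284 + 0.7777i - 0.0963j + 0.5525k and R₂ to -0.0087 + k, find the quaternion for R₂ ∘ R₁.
-0.55 + 0.0895i + 0.7785j - 0.2888k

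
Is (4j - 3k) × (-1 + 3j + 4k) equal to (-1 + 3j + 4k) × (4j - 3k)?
No: pq = 25i - 4j + 3k ≠ -25i - 4j + 3k = qp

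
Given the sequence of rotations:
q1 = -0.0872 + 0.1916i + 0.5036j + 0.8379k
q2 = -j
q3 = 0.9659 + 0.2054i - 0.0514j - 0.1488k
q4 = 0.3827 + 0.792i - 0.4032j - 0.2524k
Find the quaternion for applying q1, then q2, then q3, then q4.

q2 · q1 = 0.5036 - 0.8379i + 0.0872j + 0.1916k
q3 · q2 · q1 = 0.6915 - 0.7028i + 0.1437j + 0.085k
q4 · q3 · q2 · q1 = 0.9006 + 0.2807i - 0.1138j - 0.3116k
0.9006 + 0.2807i - 0.1138j - 0.3116k


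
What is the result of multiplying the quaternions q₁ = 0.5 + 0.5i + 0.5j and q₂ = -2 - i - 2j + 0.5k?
0.5 - 1.25i - 2.25j - 0.25k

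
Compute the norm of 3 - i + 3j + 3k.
√28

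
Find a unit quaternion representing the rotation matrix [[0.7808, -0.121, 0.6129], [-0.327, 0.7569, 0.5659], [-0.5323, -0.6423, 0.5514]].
0.8788 - 0.3437i + 0.3258j - 0.0586k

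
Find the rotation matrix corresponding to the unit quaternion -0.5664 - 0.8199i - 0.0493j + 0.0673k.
[[0.9861, 0.1571, -0.0545], [0.0046, -0.3535, -0.9354], [-0.1662, 0.9221, -0.3493]]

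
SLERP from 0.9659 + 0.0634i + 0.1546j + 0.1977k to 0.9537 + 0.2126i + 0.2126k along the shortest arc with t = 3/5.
0.964 + 0.1537i + 0.0622j + 0.2078k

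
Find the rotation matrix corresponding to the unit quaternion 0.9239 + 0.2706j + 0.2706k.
[[0.7071, -0.5, 0.5], [0.5, 0.8536, 0.1464], [-0.5, 0.1464, 0.8536]]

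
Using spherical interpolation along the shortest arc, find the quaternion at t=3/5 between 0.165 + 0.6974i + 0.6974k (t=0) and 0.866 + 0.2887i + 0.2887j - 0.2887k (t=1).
0.7512 + 0.6012i + 0.2204j + 0.1604k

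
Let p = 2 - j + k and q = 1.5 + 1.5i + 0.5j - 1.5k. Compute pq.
5 + 4i + j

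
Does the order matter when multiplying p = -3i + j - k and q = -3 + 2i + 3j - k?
Yes: pq = 2 + 11i - 8j - 8k ≠ 2 + 7i + 2j + 14k = qp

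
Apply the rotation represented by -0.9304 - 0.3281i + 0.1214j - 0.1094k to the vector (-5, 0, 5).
(-5.504, -3.805, 2.288)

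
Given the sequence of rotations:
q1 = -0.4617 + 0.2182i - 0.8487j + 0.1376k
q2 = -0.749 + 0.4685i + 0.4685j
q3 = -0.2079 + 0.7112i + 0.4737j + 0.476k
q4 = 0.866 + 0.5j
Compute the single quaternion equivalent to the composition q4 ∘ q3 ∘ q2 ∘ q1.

q2 · q1 = 0.6412 - 0.3153i + 0.3549j - 0.6029k
q3 · q2 · q1 = 0.2098 + 0.067i + 0.5087j + 0.8323k
q4 · q3 · q2 · q1 = -0.0727 + 0.4742i + 0.5454j + 0.6873k
-0.0727 + 0.4742i + 0.5454j + 0.6873k


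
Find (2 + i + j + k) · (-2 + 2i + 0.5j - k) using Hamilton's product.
-5.5 + 0.5i + 2j - 5.5k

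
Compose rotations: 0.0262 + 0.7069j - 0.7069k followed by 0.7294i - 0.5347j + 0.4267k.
0.6796 + 0.0955i + 0.5016j + 0.5268k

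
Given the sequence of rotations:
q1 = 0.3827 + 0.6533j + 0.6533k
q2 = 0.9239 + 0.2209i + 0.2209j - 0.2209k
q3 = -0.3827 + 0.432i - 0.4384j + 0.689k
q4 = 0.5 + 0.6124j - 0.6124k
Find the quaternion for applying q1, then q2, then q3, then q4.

q2 · q1 = 0.3536 + 0.3732i + 0.5438j + 0.6634k
q3 · q2 · q1 = -0.5152 - 0.6556i - 0.3926j + 0.3883k
q4 · q3 · q2 · q1 = 0.2206 - 0.3304i - 0.1103j + 0.9111k
0.2206 - 0.3304i - 0.1103j + 0.9111k


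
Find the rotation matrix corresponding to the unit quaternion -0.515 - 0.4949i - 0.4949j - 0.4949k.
[[0.0203, -0.0199, 0.9996], [0.9996, 0.0203, -0.0199], [-0.0199, 0.9996, 0.0203]]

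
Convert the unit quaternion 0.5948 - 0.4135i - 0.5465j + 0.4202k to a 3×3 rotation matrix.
[[0.0495, -0.0479, -0.9976], [0.9518, 0.3049, 0.0326], [0.3026, -0.9512, 0.0607]]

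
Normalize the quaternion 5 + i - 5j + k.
0.6934 + 0.1387i - 0.6934j + 0.1387k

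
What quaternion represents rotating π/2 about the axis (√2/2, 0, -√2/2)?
0.7071 + 0.5i - 0.5k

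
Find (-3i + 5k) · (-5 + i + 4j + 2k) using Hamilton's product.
-7 - 5i + 11j - 37k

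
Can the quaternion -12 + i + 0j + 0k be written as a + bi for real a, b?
Yes. The quaternion -12 + i has j- and k-coefficients y = z = 0, so it lies in the complex subalgebra spanned by 1 and i.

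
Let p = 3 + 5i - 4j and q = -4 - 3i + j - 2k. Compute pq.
7 - 21i + 29j - 13k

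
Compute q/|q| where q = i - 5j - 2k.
0.1826i - 0.9129j - 0.3651k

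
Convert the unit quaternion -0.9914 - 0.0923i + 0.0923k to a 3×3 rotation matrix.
[[0.983, 0.183, -0.017], [-0.183, 0.9659, -0.183], [-0.017, 0.183, 0.983]]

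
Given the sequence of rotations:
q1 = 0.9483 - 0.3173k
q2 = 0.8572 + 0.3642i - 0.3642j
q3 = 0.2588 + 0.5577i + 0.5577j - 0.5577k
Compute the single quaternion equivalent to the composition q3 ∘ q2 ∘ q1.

q2 · q1 = 0.8129 + 0.4609i - 0.2298j - 0.272k
q3 · q2 · q1 = -0.0702 + 0.2928i + 0.2885j - 0.909k
-0.0702 + 0.2928i + 0.2885j - 0.909k


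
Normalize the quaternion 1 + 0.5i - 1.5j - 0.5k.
0.5164 + 0.2582i - 0.7746j - 0.2582k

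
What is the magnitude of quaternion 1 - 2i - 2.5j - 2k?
3.905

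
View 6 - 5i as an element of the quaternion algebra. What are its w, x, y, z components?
6 - 5i + 0j + 0k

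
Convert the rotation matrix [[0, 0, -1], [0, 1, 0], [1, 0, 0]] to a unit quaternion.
0.7071 - 0.7071j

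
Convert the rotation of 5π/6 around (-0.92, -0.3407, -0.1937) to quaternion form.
0.2588 - 0.8887i - 0.3291j - 0.1871k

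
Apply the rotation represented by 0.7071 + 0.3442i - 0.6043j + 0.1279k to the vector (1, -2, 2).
(-0.102, -2.978, 0.344)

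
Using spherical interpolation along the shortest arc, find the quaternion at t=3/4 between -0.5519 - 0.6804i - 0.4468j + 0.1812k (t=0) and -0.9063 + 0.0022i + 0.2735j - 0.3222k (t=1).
-0.9479 - 0.2183i + 0.0876j - 0.2149k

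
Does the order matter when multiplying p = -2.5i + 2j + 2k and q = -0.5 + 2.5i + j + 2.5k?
Yes: pq = -0.75 + 4.25i + 10.25j - 8.5k ≠ -0.75 - 1.75i - 12.25j + 6.5k = qp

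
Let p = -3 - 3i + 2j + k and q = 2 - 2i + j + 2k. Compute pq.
-16 + 3i + 5j - 3k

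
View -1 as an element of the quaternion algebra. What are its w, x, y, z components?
-1 + 0i + 0j + 0k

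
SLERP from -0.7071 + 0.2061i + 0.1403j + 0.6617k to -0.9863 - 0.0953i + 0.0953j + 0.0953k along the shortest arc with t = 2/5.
-0.8733 + 0.0898i + 0.1301j + 0.4609k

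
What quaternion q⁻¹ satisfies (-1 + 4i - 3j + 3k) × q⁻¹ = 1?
-0.0286 - 0.1143i + 0.0857j - 0.0857k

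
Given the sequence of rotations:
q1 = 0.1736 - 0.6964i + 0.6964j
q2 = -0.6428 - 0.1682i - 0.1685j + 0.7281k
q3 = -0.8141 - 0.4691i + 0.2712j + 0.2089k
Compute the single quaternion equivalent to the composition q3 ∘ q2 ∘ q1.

q2 · q1 = -0.1114 - 0.0886i - 0.9839j - 0.1081k
q3 · q2 · q1 = 0.3385 + 0.3006i + 0.7016j + 0.5503k
0.3385 + 0.3006i + 0.7016j + 0.5503k


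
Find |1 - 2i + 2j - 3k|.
√18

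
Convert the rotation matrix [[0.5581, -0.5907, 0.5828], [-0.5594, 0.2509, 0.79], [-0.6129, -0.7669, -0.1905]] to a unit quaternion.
0.6361 - 0.6119i + 0.4699j + 0.0123k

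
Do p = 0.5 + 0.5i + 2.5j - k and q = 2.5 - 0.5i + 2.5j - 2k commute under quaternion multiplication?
No: pq = -6.75 - 1.5i + 9j - k ≠ -6.75 + 3.5i + 6j - 6k = qp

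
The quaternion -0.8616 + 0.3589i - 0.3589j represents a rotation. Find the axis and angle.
axis = (√2/2, -√2/2, 0), θ = 299°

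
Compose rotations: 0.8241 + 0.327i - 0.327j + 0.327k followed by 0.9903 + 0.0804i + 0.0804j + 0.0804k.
0.7898 + 0.4427i - 0.2576j + 0.3375k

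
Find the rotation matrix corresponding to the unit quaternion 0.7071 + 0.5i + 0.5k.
[[0.5, -0.7071, 0.5], [0.7071, 0, -0.7071], [0.5, 0.7071, 0.5]]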